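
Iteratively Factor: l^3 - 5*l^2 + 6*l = (l)*(l^2 - 5*l + 6) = l*(l - 3)*(l - 2)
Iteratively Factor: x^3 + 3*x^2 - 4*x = (x + 4)*(x^2 - x) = (x - 1)*(x + 4)*(x)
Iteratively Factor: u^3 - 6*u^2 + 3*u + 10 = (u - 2)*(u^2 - 4*u - 5) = (u - 2)*(u + 1)*(u - 5)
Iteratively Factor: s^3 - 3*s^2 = (s)*(s^2 - 3*s) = s*(s - 3)*(s)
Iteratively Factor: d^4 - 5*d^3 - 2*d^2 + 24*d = (d)*(d^3 - 5*d^2 - 2*d + 24) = d*(d - 4)*(d^2 - d - 6) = d*(d - 4)*(d - 3)*(d + 2)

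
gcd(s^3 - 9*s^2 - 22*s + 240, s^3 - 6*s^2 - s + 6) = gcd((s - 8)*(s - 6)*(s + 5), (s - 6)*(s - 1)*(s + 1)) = s - 6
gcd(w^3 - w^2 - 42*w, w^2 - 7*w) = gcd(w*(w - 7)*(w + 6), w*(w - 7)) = w^2 - 7*w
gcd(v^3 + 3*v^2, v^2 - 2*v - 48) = 1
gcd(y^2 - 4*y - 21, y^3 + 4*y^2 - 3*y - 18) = y + 3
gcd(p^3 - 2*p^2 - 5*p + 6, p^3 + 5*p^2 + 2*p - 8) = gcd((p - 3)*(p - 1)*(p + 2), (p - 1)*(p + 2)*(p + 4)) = p^2 + p - 2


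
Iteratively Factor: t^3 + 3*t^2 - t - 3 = (t + 1)*(t^2 + 2*t - 3) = (t - 1)*(t + 1)*(t + 3)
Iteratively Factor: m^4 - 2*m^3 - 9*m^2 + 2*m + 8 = (m - 1)*(m^3 - m^2 - 10*m - 8) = (m - 1)*(m + 1)*(m^2 - 2*m - 8) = (m - 1)*(m + 1)*(m + 2)*(m - 4)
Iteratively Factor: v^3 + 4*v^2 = (v)*(v^2 + 4*v) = v*(v + 4)*(v)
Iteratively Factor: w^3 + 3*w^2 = (w + 3)*(w^2) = w*(w + 3)*(w)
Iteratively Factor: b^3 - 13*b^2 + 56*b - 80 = (b - 5)*(b^2 - 8*b + 16) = (b - 5)*(b - 4)*(b - 4)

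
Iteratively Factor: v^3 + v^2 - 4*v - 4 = (v - 2)*(v^2 + 3*v + 2) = (v - 2)*(v + 1)*(v + 2)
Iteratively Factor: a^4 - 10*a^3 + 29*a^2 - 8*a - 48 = (a - 3)*(a^3 - 7*a^2 + 8*a + 16) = (a - 4)*(a - 3)*(a^2 - 3*a - 4) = (a - 4)*(a - 3)*(a + 1)*(a - 4)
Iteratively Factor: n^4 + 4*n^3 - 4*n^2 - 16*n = (n + 2)*(n^3 + 2*n^2 - 8*n) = n*(n + 2)*(n^2 + 2*n - 8) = n*(n + 2)*(n + 4)*(n - 2)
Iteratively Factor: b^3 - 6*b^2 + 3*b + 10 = (b + 1)*(b^2 - 7*b + 10) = (b - 5)*(b + 1)*(b - 2)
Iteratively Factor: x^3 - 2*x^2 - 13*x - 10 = (x + 2)*(x^2 - 4*x - 5) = (x + 1)*(x + 2)*(x - 5)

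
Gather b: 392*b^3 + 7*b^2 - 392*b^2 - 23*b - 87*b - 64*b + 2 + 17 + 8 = 392*b^3 - 385*b^2 - 174*b + 27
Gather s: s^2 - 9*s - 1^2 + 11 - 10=s^2 - 9*s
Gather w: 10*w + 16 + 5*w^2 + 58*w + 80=5*w^2 + 68*w + 96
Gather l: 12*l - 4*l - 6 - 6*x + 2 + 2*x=8*l - 4*x - 4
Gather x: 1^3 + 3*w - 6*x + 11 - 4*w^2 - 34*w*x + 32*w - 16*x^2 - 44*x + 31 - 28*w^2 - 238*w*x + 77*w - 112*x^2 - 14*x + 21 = -32*w^2 + 112*w - 128*x^2 + x*(-272*w - 64) + 64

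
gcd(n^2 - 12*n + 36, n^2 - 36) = n - 6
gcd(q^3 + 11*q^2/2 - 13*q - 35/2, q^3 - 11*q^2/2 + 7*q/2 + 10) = q^2 - 3*q/2 - 5/2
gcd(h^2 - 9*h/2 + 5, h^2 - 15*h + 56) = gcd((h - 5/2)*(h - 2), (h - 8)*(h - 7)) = 1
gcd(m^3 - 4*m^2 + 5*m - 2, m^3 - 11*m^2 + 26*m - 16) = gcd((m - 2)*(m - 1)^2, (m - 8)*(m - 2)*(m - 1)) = m^2 - 3*m + 2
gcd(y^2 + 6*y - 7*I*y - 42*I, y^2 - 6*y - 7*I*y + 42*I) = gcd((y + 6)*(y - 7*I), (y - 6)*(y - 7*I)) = y - 7*I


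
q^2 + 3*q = q*(q + 3)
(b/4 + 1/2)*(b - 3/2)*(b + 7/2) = b^3/4 + b^2 - 5*b/16 - 21/8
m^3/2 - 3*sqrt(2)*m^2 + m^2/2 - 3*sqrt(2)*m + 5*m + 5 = (m/2 + 1/2)*(m - 5*sqrt(2))*(m - sqrt(2))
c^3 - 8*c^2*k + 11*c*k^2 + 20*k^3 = (c - 5*k)*(c - 4*k)*(c + k)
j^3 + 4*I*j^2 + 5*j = j*(j - I)*(j + 5*I)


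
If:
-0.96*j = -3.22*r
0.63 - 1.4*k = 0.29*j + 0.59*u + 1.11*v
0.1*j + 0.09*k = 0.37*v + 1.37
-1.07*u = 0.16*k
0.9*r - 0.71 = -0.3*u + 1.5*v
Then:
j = -229.69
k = 88.67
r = -68.48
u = -13.26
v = -44.21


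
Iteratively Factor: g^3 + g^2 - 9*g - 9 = (g - 3)*(g^2 + 4*g + 3) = (g - 3)*(g + 3)*(g + 1)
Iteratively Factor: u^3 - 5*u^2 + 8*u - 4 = (u - 2)*(u^2 - 3*u + 2) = (u - 2)^2*(u - 1)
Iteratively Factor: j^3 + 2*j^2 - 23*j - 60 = (j + 4)*(j^2 - 2*j - 15) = (j + 3)*(j + 4)*(j - 5)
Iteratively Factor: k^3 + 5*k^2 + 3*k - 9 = (k + 3)*(k^2 + 2*k - 3) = (k - 1)*(k + 3)*(k + 3)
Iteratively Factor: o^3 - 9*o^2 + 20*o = (o)*(o^2 - 9*o + 20) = o*(o - 4)*(o - 5)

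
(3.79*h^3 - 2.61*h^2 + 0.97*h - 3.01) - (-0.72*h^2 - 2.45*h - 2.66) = 3.79*h^3 - 1.89*h^2 + 3.42*h - 0.35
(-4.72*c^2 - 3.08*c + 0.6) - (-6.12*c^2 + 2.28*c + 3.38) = 1.4*c^2 - 5.36*c - 2.78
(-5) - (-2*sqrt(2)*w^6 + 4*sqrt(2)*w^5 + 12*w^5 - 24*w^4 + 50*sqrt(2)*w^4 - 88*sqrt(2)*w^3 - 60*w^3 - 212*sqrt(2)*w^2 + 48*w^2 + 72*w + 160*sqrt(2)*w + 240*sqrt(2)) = 2*sqrt(2)*w^6 - 12*w^5 - 4*sqrt(2)*w^5 - 50*sqrt(2)*w^4 + 24*w^4 + 60*w^3 + 88*sqrt(2)*w^3 - 48*w^2 + 212*sqrt(2)*w^2 - 160*sqrt(2)*w - 72*w - 240*sqrt(2) - 5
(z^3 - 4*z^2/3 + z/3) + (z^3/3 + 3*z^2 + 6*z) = 4*z^3/3 + 5*z^2/3 + 19*z/3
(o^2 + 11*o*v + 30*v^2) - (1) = o^2 + 11*o*v + 30*v^2 - 1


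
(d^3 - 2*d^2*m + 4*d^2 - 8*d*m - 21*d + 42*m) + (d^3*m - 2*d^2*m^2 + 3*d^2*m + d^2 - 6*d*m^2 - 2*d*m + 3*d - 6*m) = d^3*m + d^3 - 2*d^2*m^2 + d^2*m + 5*d^2 - 6*d*m^2 - 10*d*m - 18*d + 36*m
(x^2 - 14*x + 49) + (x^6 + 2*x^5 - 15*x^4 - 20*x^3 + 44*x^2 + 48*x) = x^6 + 2*x^5 - 15*x^4 - 20*x^3 + 45*x^2 + 34*x + 49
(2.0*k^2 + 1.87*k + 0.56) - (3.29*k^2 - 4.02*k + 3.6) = -1.29*k^2 + 5.89*k - 3.04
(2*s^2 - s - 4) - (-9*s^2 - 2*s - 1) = 11*s^2 + s - 3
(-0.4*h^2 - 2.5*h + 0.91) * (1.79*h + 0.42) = -0.716*h^3 - 4.643*h^2 + 0.5789*h + 0.3822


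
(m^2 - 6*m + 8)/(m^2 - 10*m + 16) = (m - 4)/(m - 8)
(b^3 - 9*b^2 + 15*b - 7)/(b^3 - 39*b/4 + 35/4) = 4*(b^2 - 8*b + 7)/(4*b^2 + 4*b - 35)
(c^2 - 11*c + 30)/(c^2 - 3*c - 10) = (c - 6)/(c + 2)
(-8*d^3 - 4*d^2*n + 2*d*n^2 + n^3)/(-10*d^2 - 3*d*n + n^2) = (4*d^2 - n^2)/(5*d - n)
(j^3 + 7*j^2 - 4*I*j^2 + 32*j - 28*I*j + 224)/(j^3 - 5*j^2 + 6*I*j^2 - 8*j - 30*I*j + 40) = (j^2 + j*(7 - 8*I) - 56*I)/(j^2 + j*(-5 + 2*I) - 10*I)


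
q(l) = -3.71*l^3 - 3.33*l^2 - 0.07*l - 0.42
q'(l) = -11.13*l^2 - 6.66*l - 0.07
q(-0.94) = -0.22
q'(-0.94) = -3.64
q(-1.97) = 15.16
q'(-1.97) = -30.14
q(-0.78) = -0.63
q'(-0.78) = -1.65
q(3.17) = -152.29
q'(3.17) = -133.03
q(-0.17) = -0.49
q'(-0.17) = 0.74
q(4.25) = -345.67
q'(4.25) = -229.41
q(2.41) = -71.86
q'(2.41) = -80.76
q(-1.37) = 2.97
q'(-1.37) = -11.84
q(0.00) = -0.42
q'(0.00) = -0.07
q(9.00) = -2975.37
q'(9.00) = -961.54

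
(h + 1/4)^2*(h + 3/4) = h^3 + 5*h^2/4 + 7*h/16 + 3/64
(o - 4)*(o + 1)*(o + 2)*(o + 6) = o^4 + 5*o^3 - 16*o^2 - 68*o - 48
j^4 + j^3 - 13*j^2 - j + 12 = (j - 3)*(j - 1)*(j + 1)*(j + 4)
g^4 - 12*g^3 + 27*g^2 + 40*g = g*(g - 8)*(g - 5)*(g + 1)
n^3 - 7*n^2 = n^2*(n - 7)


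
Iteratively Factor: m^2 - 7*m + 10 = (m - 2)*(m - 5)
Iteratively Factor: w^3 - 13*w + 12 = (w + 4)*(w^2 - 4*w + 3) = (w - 3)*(w + 4)*(w - 1)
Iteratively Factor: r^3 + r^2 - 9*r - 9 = (r - 3)*(r^2 + 4*r + 3) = (r - 3)*(r + 3)*(r + 1)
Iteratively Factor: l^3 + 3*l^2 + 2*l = (l + 2)*(l^2 + l) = (l + 1)*(l + 2)*(l)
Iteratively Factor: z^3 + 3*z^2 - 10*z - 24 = (z + 2)*(z^2 + z - 12) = (z - 3)*(z + 2)*(z + 4)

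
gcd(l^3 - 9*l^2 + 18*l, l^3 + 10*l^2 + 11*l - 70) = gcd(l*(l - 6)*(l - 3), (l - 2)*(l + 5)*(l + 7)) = 1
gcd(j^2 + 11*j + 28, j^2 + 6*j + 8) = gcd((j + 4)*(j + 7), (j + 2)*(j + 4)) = j + 4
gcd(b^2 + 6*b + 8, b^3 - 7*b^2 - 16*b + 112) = b + 4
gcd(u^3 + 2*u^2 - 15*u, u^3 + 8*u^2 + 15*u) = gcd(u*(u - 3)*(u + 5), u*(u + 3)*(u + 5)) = u^2 + 5*u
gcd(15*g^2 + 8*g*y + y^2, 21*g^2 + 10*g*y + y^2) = 3*g + y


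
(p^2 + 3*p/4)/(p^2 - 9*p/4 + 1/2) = p*(4*p + 3)/(4*p^2 - 9*p + 2)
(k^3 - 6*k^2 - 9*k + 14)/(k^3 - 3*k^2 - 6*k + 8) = (k - 7)/(k - 4)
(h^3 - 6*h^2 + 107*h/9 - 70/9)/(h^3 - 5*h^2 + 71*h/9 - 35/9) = (h - 2)/(h - 1)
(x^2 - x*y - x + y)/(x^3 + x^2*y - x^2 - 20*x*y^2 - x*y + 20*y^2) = (x - y)/(x^2 + x*y - 20*y^2)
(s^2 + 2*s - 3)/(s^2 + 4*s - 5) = (s + 3)/(s + 5)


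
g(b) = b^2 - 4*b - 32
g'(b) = 2*b - 4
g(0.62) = -34.10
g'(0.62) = -2.76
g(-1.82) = -21.41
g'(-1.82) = -7.64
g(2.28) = -35.92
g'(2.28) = 0.56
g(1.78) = -35.95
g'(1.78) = -0.44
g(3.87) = -32.50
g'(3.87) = 3.74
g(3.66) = -33.24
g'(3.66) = 3.32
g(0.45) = -33.60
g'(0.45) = -3.10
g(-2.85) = -12.48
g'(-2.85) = -9.70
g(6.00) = -20.00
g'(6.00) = 8.00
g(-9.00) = 85.00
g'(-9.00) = -22.00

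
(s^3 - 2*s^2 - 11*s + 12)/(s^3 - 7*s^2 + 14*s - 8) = (s + 3)/(s - 2)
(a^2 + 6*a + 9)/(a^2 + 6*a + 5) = (a^2 + 6*a + 9)/(a^2 + 6*a + 5)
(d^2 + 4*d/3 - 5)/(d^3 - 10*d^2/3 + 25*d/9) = 3*(d + 3)/(d*(3*d - 5))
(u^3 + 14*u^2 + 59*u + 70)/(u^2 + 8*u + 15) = (u^2 + 9*u + 14)/(u + 3)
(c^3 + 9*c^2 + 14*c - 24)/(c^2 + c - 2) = (c^2 + 10*c + 24)/(c + 2)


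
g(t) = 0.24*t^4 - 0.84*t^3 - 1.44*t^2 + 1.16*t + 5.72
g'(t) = 0.96*t^3 - 2.52*t^2 - 2.88*t + 1.16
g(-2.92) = 28.42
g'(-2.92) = -35.82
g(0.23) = 5.90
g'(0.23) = 0.38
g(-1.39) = 4.48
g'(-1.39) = -2.28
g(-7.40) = 978.35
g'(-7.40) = -504.54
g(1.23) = 3.95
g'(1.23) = -4.41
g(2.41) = -3.51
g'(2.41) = -6.98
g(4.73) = 10.23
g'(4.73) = 32.75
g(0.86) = 5.25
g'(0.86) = -2.57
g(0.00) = 5.72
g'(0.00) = 1.16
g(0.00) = 5.72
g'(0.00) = 1.16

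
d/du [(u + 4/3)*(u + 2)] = 2*u + 10/3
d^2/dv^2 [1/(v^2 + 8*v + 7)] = 2*(-v^2 - 8*v + 4*(v + 4)^2 - 7)/(v^2 + 8*v + 7)^3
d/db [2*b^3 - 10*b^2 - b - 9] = 6*b^2 - 20*b - 1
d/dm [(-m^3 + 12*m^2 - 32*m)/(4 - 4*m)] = (2*m^3 - 15*m^2 + 24*m - 32)/(4*(m^2 - 2*m + 1))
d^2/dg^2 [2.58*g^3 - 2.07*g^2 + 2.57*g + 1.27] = 15.48*g - 4.14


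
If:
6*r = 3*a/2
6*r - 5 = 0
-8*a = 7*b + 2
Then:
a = 10/3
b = -86/21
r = 5/6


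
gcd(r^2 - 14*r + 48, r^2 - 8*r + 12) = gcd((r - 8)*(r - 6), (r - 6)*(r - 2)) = r - 6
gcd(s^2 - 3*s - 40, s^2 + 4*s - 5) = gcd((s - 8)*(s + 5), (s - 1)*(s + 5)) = s + 5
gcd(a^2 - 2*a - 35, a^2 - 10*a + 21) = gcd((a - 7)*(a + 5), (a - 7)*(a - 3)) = a - 7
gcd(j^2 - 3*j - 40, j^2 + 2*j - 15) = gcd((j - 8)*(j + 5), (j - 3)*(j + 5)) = j + 5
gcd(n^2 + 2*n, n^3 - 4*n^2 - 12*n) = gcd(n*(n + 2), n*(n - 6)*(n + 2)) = n^2 + 2*n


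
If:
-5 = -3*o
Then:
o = 5/3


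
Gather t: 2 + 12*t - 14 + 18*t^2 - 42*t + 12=18*t^2 - 30*t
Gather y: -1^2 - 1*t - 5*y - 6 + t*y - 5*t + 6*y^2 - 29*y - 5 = -6*t + 6*y^2 + y*(t - 34) - 12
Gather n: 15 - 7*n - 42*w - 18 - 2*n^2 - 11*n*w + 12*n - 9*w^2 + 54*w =-2*n^2 + n*(5 - 11*w) - 9*w^2 + 12*w - 3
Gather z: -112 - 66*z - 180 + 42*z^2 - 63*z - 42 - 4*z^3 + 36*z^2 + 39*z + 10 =-4*z^3 + 78*z^2 - 90*z - 324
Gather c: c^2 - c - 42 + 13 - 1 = c^2 - c - 30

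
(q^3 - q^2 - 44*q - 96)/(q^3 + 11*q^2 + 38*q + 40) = (q^2 - 5*q - 24)/(q^2 + 7*q + 10)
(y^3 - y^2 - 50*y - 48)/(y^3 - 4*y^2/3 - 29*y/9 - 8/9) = 9*(y^2 - 2*y - 48)/(9*y^2 - 21*y - 8)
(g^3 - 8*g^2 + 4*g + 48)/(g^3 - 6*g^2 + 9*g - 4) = (g^2 - 4*g - 12)/(g^2 - 2*g + 1)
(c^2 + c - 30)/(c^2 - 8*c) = (c^2 + c - 30)/(c*(c - 8))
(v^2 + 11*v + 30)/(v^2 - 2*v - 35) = (v + 6)/(v - 7)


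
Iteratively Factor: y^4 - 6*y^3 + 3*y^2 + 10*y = (y + 1)*(y^3 - 7*y^2 + 10*y) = y*(y + 1)*(y^2 - 7*y + 10) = y*(y - 2)*(y + 1)*(y - 5)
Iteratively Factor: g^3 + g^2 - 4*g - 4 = (g + 2)*(g^2 - g - 2) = (g + 1)*(g + 2)*(g - 2)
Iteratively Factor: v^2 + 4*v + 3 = (v + 3)*(v + 1)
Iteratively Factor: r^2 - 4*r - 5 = (r + 1)*(r - 5)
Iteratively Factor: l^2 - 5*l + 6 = (l - 2)*(l - 3)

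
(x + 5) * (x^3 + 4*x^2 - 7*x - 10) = x^4 + 9*x^3 + 13*x^2 - 45*x - 50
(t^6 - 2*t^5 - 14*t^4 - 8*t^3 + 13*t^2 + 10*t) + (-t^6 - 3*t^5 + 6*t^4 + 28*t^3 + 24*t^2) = -5*t^5 - 8*t^4 + 20*t^3 + 37*t^2 + 10*t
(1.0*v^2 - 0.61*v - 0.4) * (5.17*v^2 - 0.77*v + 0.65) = 5.17*v^4 - 3.9237*v^3 - 0.9483*v^2 - 0.0885*v - 0.26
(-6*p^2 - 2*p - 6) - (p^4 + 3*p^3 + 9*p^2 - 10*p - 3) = -p^4 - 3*p^3 - 15*p^2 + 8*p - 3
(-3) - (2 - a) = a - 5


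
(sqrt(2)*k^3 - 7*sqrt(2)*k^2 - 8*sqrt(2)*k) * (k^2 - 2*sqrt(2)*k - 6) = sqrt(2)*k^5 - 7*sqrt(2)*k^4 - 4*k^4 - 14*sqrt(2)*k^3 + 28*k^3 + 32*k^2 + 42*sqrt(2)*k^2 + 48*sqrt(2)*k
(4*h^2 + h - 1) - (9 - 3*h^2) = 7*h^2 + h - 10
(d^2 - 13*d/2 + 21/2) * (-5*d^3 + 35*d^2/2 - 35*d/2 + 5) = -5*d^5 + 50*d^4 - 735*d^3/4 + 605*d^2/2 - 865*d/4 + 105/2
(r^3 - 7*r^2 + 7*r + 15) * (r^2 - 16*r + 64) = r^5 - 23*r^4 + 183*r^3 - 545*r^2 + 208*r + 960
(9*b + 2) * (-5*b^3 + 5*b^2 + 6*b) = -45*b^4 + 35*b^3 + 64*b^2 + 12*b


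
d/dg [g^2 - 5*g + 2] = 2*g - 5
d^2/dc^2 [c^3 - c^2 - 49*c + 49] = 6*c - 2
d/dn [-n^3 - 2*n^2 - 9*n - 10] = -3*n^2 - 4*n - 9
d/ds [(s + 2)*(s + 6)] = 2*s + 8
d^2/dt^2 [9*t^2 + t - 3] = 18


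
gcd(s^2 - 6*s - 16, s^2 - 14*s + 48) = s - 8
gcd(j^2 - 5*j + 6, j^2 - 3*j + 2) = j - 2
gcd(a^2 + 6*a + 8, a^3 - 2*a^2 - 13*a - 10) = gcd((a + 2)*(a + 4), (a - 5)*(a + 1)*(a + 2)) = a + 2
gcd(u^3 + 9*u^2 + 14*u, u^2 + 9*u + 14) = u^2 + 9*u + 14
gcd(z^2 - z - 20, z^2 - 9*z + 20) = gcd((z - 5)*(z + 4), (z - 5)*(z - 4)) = z - 5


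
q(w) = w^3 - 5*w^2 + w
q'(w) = 3*w^2 - 10*w + 1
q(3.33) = -15.19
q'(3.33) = 0.97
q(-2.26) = -39.34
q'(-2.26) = 38.92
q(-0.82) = -4.73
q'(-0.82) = 11.22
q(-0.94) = -6.19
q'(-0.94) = 13.05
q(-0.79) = -4.40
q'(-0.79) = 10.77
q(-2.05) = -31.68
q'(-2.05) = 34.11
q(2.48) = -13.02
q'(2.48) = -5.35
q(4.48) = -5.96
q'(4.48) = 16.41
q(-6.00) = -402.00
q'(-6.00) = 169.00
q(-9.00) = -1143.00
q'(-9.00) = 334.00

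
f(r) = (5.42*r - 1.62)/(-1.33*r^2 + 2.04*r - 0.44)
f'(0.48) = 9.46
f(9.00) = -0.53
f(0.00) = 3.68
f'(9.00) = 0.07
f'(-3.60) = 0.18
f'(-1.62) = 0.51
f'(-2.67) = 0.27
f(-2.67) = 1.05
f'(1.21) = 950.67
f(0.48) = 4.22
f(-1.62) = 1.44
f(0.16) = 5.10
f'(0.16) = 19.04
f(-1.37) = 1.58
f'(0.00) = 4.75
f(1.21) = 60.85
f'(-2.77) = 0.26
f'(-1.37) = 0.62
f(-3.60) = 0.84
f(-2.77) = 1.02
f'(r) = (2.66*r - 2.04)*(5.42*r - 1.62)/(-1.33*r^2 + 2.04*r - 0.44)^2 + 5.42/(-1.33*r^2 + 2.04*r - 0.44)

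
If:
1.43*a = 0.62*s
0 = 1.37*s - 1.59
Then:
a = 0.50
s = 1.16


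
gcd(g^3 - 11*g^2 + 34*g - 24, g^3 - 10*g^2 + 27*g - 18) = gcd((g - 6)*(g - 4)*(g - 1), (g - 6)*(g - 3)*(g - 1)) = g^2 - 7*g + 6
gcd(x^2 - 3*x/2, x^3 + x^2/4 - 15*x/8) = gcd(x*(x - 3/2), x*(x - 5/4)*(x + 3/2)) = x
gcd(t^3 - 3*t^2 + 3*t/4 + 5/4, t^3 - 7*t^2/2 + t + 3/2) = t^2 - t/2 - 1/2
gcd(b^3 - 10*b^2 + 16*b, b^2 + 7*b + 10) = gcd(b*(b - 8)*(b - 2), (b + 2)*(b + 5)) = 1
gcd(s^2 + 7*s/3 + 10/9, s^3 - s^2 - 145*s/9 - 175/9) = s + 5/3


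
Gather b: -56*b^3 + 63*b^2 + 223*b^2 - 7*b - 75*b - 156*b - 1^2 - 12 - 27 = -56*b^3 + 286*b^2 - 238*b - 40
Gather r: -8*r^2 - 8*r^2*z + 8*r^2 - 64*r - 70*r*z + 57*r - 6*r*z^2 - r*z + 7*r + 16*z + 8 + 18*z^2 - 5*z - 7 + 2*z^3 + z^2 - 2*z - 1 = -8*r^2*z + r*(-6*z^2 - 71*z) + 2*z^3 + 19*z^2 + 9*z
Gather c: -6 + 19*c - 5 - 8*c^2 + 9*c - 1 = -8*c^2 + 28*c - 12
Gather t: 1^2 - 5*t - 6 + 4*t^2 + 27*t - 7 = 4*t^2 + 22*t - 12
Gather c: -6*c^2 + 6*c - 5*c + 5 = -6*c^2 + c + 5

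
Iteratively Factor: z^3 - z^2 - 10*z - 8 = (z - 4)*(z^2 + 3*z + 2) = (z - 4)*(z + 1)*(z + 2)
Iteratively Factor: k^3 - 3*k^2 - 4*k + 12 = (k + 2)*(k^2 - 5*k + 6) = (k - 3)*(k + 2)*(k - 2)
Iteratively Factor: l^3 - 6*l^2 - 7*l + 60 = (l - 4)*(l^2 - 2*l - 15) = (l - 4)*(l + 3)*(l - 5)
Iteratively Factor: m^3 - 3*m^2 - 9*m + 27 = (m + 3)*(m^2 - 6*m + 9) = (m - 3)*(m + 3)*(m - 3)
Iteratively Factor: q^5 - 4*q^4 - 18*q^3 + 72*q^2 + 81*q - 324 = (q - 3)*(q^4 - q^3 - 21*q^2 + 9*q + 108) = (q - 4)*(q - 3)*(q^3 + 3*q^2 - 9*q - 27) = (q - 4)*(q - 3)*(q + 3)*(q^2 - 9) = (q - 4)*(q - 3)*(q + 3)^2*(q - 3)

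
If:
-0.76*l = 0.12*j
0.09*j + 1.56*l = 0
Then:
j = 0.00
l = 0.00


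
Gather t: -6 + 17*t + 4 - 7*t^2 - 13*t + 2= -7*t^2 + 4*t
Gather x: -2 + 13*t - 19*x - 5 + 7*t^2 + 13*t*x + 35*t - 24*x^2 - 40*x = 7*t^2 + 48*t - 24*x^2 + x*(13*t - 59) - 7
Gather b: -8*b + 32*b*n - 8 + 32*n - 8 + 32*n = b*(32*n - 8) + 64*n - 16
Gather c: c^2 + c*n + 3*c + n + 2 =c^2 + c*(n + 3) + n + 2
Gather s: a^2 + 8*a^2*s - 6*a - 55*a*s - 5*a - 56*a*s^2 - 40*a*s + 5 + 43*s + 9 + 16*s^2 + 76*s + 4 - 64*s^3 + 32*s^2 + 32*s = a^2 - 11*a - 64*s^3 + s^2*(48 - 56*a) + s*(8*a^2 - 95*a + 151) + 18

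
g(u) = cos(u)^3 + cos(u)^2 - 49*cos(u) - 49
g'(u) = -3*sin(u)*cos(u)^2 - 2*sin(u)*cos(u) + 49*sin(u)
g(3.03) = -0.30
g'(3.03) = 5.35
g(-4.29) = -28.81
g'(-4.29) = 44.98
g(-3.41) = -1.72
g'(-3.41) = 12.77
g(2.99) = -0.55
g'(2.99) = 7.26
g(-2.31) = -15.84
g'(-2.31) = -36.20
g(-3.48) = -2.73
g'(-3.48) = 16.01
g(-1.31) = -61.55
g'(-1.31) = -46.65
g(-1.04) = -73.42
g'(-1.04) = -40.72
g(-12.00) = -89.04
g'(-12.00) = 24.24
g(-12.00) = -89.04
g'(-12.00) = 24.24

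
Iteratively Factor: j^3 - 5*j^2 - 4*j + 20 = (j - 2)*(j^2 - 3*j - 10) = (j - 2)*(j + 2)*(j - 5)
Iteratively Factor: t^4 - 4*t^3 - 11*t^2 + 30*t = (t - 2)*(t^3 - 2*t^2 - 15*t) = t*(t - 2)*(t^2 - 2*t - 15) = t*(t - 2)*(t + 3)*(t - 5)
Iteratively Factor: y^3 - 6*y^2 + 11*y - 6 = (y - 3)*(y^2 - 3*y + 2) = (y - 3)*(y - 2)*(y - 1)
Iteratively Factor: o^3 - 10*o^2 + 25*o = (o - 5)*(o^2 - 5*o) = o*(o - 5)*(o - 5)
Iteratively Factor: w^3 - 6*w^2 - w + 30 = (w - 3)*(w^2 - 3*w - 10) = (w - 5)*(w - 3)*(w + 2)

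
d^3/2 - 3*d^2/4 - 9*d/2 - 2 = (d/2 + 1)*(d - 4)*(d + 1/2)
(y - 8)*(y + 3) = y^2 - 5*y - 24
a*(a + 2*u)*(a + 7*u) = a^3 + 9*a^2*u + 14*a*u^2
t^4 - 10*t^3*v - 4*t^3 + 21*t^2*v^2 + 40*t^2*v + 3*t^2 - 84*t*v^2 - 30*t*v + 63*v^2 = (t - 3)*(t - 1)*(t - 7*v)*(t - 3*v)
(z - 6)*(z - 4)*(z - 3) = z^3 - 13*z^2 + 54*z - 72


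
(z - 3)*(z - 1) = z^2 - 4*z + 3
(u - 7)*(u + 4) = u^2 - 3*u - 28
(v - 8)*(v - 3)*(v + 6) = v^3 - 5*v^2 - 42*v + 144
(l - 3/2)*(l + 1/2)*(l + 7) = l^3 + 6*l^2 - 31*l/4 - 21/4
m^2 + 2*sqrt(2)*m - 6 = (m - sqrt(2))*(m + 3*sqrt(2))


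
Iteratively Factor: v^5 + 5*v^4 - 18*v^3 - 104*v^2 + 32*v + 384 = (v - 4)*(v^4 + 9*v^3 + 18*v^2 - 32*v - 96) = (v - 4)*(v + 4)*(v^3 + 5*v^2 - 2*v - 24) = (v - 4)*(v - 2)*(v + 4)*(v^2 + 7*v + 12) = (v - 4)*(v - 2)*(v + 3)*(v + 4)*(v + 4)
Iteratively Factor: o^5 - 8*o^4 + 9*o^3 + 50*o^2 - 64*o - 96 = (o - 4)*(o^4 - 4*o^3 - 7*o^2 + 22*o + 24) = (o - 4)*(o + 2)*(o^3 - 6*o^2 + 5*o + 12) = (o - 4)^2*(o + 2)*(o^2 - 2*o - 3) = (o - 4)^2*(o - 3)*(o + 2)*(o + 1)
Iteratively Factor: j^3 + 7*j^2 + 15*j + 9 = (j + 3)*(j^2 + 4*j + 3) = (j + 3)^2*(j + 1)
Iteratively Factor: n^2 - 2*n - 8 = (n - 4)*(n + 2)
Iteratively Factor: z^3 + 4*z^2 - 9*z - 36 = (z + 3)*(z^2 + z - 12) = (z - 3)*(z + 3)*(z + 4)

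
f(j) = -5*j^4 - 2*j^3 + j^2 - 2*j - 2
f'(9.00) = -15050.00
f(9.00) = -34202.00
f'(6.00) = -4526.00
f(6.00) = -6890.00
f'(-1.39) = 37.34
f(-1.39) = -10.58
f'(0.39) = -3.32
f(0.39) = -2.86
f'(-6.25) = 4633.94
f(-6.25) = -7091.55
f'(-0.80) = 2.80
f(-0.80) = -0.78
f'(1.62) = -99.54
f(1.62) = -45.56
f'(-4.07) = 1238.85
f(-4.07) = -1214.44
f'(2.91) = -539.83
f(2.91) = -407.18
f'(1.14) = -37.15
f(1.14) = -14.39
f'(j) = -20*j^3 - 6*j^2 + 2*j - 2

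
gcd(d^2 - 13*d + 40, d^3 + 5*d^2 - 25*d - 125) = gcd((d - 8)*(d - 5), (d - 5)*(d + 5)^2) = d - 5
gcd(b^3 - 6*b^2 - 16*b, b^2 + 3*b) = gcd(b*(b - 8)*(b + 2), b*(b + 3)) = b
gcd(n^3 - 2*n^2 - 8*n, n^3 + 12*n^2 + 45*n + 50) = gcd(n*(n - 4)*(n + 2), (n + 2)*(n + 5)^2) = n + 2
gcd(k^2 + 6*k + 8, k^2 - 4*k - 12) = k + 2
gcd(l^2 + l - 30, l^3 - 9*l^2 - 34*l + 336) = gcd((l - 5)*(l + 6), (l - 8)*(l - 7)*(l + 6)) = l + 6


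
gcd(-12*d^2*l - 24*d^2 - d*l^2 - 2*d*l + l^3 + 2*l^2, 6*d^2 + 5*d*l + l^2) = 3*d + l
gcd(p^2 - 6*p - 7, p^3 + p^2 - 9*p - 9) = p + 1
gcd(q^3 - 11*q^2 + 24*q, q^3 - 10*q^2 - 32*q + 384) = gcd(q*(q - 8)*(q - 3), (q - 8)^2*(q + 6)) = q - 8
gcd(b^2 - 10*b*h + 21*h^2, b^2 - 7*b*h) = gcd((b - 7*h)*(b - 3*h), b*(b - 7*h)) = b - 7*h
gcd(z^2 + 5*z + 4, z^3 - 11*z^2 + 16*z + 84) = 1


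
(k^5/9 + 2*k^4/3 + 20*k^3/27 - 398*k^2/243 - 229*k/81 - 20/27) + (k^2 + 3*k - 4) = k^5/9 + 2*k^4/3 + 20*k^3/27 - 155*k^2/243 + 14*k/81 - 128/27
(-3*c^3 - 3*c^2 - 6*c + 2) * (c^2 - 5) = -3*c^5 - 3*c^4 + 9*c^3 + 17*c^2 + 30*c - 10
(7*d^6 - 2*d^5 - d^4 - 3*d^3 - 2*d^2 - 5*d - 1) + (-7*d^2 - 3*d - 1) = 7*d^6 - 2*d^5 - d^4 - 3*d^3 - 9*d^2 - 8*d - 2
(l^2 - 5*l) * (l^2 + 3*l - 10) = l^4 - 2*l^3 - 25*l^2 + 50*l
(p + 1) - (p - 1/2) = 3/2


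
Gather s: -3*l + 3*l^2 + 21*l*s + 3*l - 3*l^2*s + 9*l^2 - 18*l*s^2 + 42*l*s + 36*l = 12*l^2 - 18*l*s^2 + 36*l + s*(-3*l^2 + 63*l)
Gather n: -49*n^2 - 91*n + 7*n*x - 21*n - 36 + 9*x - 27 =-49*n^2 + n*(7*x - 112) + 9*x - 63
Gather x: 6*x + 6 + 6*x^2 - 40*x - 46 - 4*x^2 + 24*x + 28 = 2*x^2 - 10*x - 12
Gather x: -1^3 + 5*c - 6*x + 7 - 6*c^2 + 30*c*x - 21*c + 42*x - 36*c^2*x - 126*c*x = -6*c^2 - 16*c + x*(-36*c^2 - 96*c + 36) + 6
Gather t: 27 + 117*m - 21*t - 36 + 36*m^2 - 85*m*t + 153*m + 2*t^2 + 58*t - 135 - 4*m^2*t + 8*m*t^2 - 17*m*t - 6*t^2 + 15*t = 36*m^2 + 270*m + t^2*(8*m - 4) + t*(-4*m^2 - 102*m + 52) - 144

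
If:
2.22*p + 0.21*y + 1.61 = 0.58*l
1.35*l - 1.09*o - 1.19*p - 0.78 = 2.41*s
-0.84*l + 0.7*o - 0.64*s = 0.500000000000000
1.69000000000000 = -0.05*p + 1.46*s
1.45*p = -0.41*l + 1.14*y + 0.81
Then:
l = -21.23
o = -23.85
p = -4.89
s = 0.99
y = -14.57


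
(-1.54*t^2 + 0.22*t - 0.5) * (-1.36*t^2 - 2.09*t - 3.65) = 2.0944*t^4 + 2.9194*t^3 + 5.8412*t^2 + 0.242*t + 1.825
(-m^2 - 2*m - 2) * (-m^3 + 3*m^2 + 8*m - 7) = m^5 - m^4 - 12*m^3 - 15*m^2 - 2*m + 14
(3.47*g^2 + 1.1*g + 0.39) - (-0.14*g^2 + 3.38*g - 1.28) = 3.61*g^2 - 2.28*g + 1.67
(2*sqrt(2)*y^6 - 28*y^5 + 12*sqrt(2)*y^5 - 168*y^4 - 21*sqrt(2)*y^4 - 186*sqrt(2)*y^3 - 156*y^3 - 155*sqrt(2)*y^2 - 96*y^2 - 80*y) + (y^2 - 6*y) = 2*sqrt(2)*y^6 - 28*y^5 + 12*sqrt(2)*y^5 - 168*y^4 - 21*sqrt(2)*y^4 - 186*sqrt(2)*y^3 - 156*y^3 - 155*sqrt(2)*y^2 - 95*y^2 - 86*y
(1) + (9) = 10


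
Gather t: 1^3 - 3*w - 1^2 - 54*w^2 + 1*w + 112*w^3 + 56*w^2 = 112*w^3 + 2*w^2 - 2*w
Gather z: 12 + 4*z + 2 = 4*z + 14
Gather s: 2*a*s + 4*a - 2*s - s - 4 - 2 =4*a + s*(2*a - 3) - 6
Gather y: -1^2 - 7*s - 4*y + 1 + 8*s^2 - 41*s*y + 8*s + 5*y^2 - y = 8*s^2 + s + 5*y^2 + y*(-41*s - 5)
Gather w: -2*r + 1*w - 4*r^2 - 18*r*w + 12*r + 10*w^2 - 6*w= -4*r^2 + 10*r + 10*w^2 + w*(-18*r - 5)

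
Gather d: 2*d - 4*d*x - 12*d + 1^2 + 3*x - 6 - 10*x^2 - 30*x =d*(-4*x - 10) - 10*x^2 - 27*x - 5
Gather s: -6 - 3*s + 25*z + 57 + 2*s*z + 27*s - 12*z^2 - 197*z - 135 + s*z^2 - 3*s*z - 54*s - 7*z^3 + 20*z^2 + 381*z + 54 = s*(z^2 - z - 30) - 7*z^3 + 8*z^2 + 209*z - 30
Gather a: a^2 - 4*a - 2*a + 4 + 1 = a^2 - 6*a + 5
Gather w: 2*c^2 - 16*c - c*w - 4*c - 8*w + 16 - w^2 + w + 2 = 2*c^2 - 20*c - w^2 + w*(-c - 7) + 18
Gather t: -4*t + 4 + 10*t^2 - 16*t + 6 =10*t^2 - 20*t + 10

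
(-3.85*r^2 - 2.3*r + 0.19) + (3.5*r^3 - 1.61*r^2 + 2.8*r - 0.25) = 3.5*r^3 - 5.46*r^2 + 0.5*r - 0.06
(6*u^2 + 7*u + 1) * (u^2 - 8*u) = 6*u^4 - 41*u^3 - 55*u^2 - 8*u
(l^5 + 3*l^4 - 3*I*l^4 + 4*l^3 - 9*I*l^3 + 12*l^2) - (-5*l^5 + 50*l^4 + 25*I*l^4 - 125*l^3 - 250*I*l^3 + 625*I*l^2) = 6*l^5 - 47*l^4 - 28*I*l^4 + 129*l^3 + 241*I*l^3 + 12*l^2 - 625*I*l^2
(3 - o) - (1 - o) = 2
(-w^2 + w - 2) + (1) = -w^2 + w - 1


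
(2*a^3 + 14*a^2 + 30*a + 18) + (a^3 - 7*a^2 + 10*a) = 3*a^3 + 7*a^2 + 40*a + 18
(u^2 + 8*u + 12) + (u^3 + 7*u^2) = u^3 + 8*u^2 + 8*u + 12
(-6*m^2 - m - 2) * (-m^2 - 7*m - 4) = 6*m^4 + 43*m^3 + 33*m^2 + 18*m + 8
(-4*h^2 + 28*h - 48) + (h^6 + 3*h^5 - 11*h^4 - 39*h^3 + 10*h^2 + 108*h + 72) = h^6 + 3*h^5 - 11*h^4 - 39*h^3 + 6*h^2 + 136*h + 24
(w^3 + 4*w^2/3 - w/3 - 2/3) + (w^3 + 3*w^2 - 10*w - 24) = 2*w^3 + 13*w^2/3 - 31*w/3 - 74/3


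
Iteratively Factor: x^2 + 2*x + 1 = (x + 1)*(x + 1)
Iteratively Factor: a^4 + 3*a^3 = (a)*(a^3 + 3*a^2) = a*(a + 3)*(a^2) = a^2*(a + 3)*(a)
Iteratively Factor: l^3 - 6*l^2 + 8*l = (l - 4)*(l^2 - 2*l) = l*(l - 4)*(l - 2)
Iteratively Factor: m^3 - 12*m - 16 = (m + 2)*(m^2 - 2*m - 8) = (m - 4)*(m + 2)*(m + 2)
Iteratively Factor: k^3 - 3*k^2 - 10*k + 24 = (k - 2)*(k^2 - k - 12) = (k - 4)*(k - 2)*(k + 3)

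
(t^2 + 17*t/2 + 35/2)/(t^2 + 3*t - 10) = (t + 7/2)/(t - 2)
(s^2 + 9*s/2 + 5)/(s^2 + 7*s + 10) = (s + 5/2)/(s + 5)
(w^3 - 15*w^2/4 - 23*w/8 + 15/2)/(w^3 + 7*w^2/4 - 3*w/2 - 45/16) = 2*(w - 4)/(2*w + 3)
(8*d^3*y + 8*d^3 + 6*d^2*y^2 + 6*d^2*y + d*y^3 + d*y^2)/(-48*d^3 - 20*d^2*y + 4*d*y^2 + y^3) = d*(4*d*y + 4*d + y^2 + y)/(-24*d^2 + 2*d*y + y^2)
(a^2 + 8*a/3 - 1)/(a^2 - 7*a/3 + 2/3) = (a + 3)/(a - 2)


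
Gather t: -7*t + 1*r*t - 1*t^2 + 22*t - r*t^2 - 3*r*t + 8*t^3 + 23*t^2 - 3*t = 8*t^3 + t^2*(22 - r) + t*(12 - 2*r)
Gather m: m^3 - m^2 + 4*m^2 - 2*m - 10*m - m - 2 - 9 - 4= m^3 + 3*m^2 - 13*m - 15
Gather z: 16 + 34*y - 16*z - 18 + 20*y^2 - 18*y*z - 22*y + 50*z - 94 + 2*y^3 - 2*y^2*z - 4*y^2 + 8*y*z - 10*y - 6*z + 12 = 2*y^3 + 16*y^2 + 2*y + z*(-2*y^2 - 10*y + 28) - 84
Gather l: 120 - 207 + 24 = -63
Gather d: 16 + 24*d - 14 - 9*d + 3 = 15*d + 5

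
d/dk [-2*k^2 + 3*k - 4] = 3 - 4*k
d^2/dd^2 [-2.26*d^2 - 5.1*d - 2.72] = -4.52000000000000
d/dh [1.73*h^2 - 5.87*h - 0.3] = 3.46*h - 5.87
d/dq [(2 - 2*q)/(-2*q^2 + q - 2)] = 2*(2*q^2 - q - (q - 1)*(4*q - 1) + 2)/(2*q^2 - q + 2)^2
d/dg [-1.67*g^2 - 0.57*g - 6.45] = -3.34*g - 0.57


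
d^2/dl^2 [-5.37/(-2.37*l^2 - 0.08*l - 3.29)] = (-60.325506*l^2 - 2.036304*l + 5.37*(4.74*l + 0.08)*(9.48*l + 0.16) - 83.743002)/(2.37*l^2 + 0.08*l + 3.29)^3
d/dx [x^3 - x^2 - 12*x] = 3*x^2 - 2*x - 12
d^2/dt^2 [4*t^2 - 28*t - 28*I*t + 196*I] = 8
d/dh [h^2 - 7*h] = 2*h - 7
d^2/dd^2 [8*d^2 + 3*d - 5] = 16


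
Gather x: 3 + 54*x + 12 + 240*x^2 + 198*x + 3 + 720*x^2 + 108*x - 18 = 960*x^2 + 360*x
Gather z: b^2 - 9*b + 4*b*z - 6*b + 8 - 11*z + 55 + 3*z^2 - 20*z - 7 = b^2 - 15*b + 3*z^2 + z*(4*b - 31) + 56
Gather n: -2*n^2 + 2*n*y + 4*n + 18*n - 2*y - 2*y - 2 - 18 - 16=-2*n^2 + n*(2*y + 22) - 4*y - 36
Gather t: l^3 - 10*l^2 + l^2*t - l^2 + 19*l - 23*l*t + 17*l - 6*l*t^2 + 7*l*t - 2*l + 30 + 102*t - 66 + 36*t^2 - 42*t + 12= l^3 - 11*l^2 + 34*l + t^2*(36 - 6*l) + t*(l^2 - 16*l + 60) - 24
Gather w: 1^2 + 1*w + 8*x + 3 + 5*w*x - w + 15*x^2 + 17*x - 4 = 5*w*x + 15*x^2 + 25*x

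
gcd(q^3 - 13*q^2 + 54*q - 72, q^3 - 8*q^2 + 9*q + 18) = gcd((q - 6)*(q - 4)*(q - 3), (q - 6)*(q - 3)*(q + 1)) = q^2 - 9*q + 18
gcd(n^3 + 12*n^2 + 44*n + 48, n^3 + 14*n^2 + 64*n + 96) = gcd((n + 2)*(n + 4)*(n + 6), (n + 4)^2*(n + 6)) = n^2 + 10*n + 24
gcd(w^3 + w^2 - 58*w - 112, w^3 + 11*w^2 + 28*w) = w + 7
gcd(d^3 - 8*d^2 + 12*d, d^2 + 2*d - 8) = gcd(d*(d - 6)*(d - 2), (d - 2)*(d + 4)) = d - 2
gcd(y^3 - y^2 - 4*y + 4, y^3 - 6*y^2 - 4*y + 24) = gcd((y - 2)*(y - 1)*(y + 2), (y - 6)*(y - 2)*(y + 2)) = y^2 - 4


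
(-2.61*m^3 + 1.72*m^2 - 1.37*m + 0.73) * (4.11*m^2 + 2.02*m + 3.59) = -10.7271*m^5 + 1.797*m^4 - 11.5262*m^3 + 6.4077*m^2 - 3.4437*m + 2.6207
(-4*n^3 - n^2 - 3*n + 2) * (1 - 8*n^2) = 32*n^5 + 8*n^4 + 20*n^3 - 17*n^2 - 3*n + 2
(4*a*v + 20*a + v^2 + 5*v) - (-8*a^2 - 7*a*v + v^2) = 8*a^2 + 11*a*v + 20*a + 5*v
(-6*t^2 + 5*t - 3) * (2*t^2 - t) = -12*t^4 + 16*t^3 - 11*t^2 + 3*t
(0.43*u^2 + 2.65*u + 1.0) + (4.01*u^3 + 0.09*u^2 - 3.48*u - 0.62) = 4.01*u^3 + 0.52*u^2 - 0.83*u + 0.38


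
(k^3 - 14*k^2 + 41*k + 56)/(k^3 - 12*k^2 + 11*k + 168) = (k + 1)/(k + 3)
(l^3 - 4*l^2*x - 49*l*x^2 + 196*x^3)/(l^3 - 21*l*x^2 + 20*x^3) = (-l^2 + 49*x^2)/(-l^2 - 4*l*x + 5*x^2)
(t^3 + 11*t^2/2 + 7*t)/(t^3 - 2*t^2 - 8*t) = (t + 7/2)/(t - 4)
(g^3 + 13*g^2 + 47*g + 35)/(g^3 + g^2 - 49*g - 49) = (g + 5)/(g - 7)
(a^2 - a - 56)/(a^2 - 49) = (a - 8)/(a - 7)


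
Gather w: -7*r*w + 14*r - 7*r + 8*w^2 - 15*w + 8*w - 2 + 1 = 7*r + 8*w^2 + w*(-7*r - 7) - 1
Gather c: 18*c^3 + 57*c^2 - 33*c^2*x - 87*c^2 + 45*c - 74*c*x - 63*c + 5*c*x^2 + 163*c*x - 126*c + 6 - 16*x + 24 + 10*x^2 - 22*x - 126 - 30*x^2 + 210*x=18*c^3 + c^2*(-33*x - 30) + c*(5*x^2 + 89*x - 144) - 20*x^2 + 172*x - 96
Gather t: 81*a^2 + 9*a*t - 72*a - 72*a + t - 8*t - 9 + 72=81*a^2 - 144*a + t*(9*a - 7) + 63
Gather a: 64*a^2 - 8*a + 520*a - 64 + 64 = 64*a^2 + 512*a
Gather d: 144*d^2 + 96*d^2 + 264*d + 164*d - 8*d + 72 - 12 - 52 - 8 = 240*d^2 + 420*d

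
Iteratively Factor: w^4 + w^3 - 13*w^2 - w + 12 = (w - 3)*(w^3 + 4*w^2 - w - 4) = (w - 3)*(w + 4)*(w^2 - 1) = (w - 3)*(w - 1)*(w + 4)*(w + 1)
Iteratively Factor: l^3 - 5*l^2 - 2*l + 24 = (l - 3)*(l^2 - 2*l - 8) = (l - 3)*(l + 2)*(l - 4)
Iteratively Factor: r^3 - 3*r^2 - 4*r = (r + 1)*(r^2 - 4*r) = r*(r + 1)*(r - 4)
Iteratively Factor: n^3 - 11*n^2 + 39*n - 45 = (n - 3)*(n^2 - 8*n + 15) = (n - 3)^2*(n - 5)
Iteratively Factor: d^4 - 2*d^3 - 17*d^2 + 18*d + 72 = (d + 3)*(d^3 - 5*d^2 - 2*d + 24) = (d - 4)*(d + 3)*(d^2 - d - 6) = (d - 4)*(d - 3)*(d + 3)*(d + 2)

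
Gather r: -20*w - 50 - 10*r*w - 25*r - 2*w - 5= r*(-10*w - 25) - 22*w - 55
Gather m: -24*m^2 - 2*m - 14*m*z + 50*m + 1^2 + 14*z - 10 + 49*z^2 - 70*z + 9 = -24*m^2 + m*(48 - 14*z) + 49*z^2 - 56*z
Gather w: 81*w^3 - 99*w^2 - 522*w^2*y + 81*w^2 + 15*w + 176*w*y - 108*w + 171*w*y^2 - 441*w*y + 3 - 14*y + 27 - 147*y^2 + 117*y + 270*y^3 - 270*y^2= 81*w^3 + w^2*(-522*y - 18) + w*(171*y^2 - 265*y - 93) + 270*y^3 - 417*y^2 + 103*y + 30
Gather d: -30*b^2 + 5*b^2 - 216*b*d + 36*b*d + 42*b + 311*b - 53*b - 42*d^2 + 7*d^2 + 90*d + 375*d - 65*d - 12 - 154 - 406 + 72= -25*b^2 + 300*b - 35*d^2 + d*(400 - 180*b) - 500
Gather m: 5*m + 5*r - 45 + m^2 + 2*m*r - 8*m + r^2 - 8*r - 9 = m^2 + m*(2*r - 3) + r^2 - 3*r - 54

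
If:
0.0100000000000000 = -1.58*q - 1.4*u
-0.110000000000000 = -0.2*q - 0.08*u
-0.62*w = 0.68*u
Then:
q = 1.01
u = -1.14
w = 1.26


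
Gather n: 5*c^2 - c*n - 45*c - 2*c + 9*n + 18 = 5*c^2 - 47*c + n*(9 - c) + 18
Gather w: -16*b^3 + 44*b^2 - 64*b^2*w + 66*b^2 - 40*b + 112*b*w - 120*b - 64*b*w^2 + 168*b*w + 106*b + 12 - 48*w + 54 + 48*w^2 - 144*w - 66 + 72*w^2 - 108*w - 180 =-16*b^3 + 110*b^2 - 54*b + w^2*(120 - 64*b) + w*(-64*b^2 + 280*b - 300) - 180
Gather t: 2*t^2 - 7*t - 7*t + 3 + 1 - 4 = 2*t^2 - 14*t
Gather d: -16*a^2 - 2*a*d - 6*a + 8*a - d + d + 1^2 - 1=-16*a^2 - 2*a*d + 2*a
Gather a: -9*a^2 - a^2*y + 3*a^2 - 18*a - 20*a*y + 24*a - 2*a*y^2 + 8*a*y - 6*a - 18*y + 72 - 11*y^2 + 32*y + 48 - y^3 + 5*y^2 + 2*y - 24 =a^2*(-y - 6) + a*(-2*y^2 - 12*y) - y^3 - 6*y^2 + 16*y + 96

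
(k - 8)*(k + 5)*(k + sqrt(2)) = k^3 - 3*k^2 + sqrt(2)*k^2 - 40*k - 3*sqrt(2)*k - 40*sqrt(2)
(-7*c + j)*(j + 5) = -7*c*j - 35*c + j^2 + 5*j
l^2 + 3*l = l*(l + 3)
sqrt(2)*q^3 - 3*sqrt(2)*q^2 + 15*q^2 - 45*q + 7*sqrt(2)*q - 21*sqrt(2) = (q - 3)*(q + 7*sqrt(2))*(sqrt(2)*q + 1)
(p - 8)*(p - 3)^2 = p^3 - 14*p^2 + 57*p - 72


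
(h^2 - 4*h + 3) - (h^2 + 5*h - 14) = 17 - 9*h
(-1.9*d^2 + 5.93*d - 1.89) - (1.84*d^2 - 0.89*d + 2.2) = -3.74*d^2 + 6.82*d - 4.09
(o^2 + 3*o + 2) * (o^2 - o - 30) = o^4 + 2*o^3 - 31*o^2 - 92*o - 60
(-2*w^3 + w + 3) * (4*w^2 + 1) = -8*w^5 + 2*w^3 + 12*w^2 + w + 3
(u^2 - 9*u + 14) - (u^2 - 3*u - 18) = 32 - 6*u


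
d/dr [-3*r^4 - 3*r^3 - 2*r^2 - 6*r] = -12*r^3 - 9*r^2 - 4*r - 6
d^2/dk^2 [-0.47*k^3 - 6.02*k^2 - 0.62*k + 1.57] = -2.82*k - 12.04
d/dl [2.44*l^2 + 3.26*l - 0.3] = 4.88*l + 3.26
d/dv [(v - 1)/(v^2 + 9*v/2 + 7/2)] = 4*(-v^2 + 2*v + 8)/(4*v^4 + 36*v^3 + 109*v^2 + 126*v + 49)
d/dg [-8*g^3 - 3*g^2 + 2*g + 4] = -24*g^2 - 6*g + 2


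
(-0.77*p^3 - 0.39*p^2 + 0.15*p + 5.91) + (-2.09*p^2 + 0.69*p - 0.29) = -0.77*p^3 - 2.48*p^2 + 0.84*p + 5.62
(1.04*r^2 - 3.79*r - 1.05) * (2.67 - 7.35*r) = -7.644*r^3 + 30.6333*r^2 - 2.4018*r - 2.8035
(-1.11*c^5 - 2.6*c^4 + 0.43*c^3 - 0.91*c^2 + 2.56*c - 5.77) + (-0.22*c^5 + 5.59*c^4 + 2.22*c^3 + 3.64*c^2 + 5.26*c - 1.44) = -1.33*c^5 + 2.99*c^4 + 2.65*c^3 + 2.73*c^2 + 7.82*c - 7.21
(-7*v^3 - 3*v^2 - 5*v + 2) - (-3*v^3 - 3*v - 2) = -4*v^3 - 3*v^2 - 2*v + 4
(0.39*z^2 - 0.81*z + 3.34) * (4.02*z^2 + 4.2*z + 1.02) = 1.5678*z^4 - 1.6182*z^3 + 10.4226*z^2 + 13.2018*z + 3.4068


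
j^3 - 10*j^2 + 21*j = j*(j - 7)*(j - 3)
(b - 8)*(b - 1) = b^2 - 9*b + 8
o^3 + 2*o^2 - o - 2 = (o - 1)*(o + 1)*(o + 2)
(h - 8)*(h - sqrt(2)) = h^2 - 8*h - sqrt(2)*h + 8*sqrt(2)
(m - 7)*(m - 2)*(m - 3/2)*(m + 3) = m^4 - 15*m^3/2 - 4*m^2 + 123*m/2 - 63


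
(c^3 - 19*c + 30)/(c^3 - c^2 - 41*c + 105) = (c^2 + 3*c - 10)/(c^2 + 2*c - 35)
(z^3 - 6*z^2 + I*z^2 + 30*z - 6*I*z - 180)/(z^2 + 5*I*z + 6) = (z^2 - z*(6 + 5*I) + 30*I)/(z - I)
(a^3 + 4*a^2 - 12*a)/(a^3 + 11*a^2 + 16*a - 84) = a/(a + 7)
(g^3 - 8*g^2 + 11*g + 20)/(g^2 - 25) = (g^2 - 3*g - 4)/(g + 5)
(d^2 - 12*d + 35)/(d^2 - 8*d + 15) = (d - 7)/(d - 3)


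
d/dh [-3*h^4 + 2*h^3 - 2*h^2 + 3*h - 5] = -12*h^3 + 6*h^2 - 4*h + 3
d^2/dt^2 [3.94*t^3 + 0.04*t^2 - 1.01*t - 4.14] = 23.64*t + 0.08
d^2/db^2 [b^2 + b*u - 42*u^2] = 2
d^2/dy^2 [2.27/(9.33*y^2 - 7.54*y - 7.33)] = (395.202006*y^2 - 319.380828*y - 2.27*(18.66*y - 7.54)*(37.32*y - 15.08) - 310.485606)/(-9.33*y^2 + 7.54*y + 7.33)^3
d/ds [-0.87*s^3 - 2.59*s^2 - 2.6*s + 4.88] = -2.61*s^2 - 5.18*s - 2.6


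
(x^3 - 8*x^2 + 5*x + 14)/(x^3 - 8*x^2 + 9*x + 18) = (x^2 - 9*x + 14)/(x^2 - 9*x + 18)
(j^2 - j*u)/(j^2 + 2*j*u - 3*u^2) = j/(j + 3*u)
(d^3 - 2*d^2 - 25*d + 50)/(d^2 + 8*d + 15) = (d^2 - 7*d + 10)/(d + 3)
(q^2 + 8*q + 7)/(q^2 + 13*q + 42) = (q + 1)/(q + 6)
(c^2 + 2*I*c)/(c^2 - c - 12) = c*(c + 2*I)/(c^2 - c - 12)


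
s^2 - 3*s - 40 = (s - 8)*(s + 5)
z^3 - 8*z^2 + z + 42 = (z - 7)*(z - 3)*(z + 2)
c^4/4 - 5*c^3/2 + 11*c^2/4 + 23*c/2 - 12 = (c/4 + 1/2)*(c - 8)*(c - 3)*(c - 1)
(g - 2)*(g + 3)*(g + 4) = g^3 + 5*g^2 - 2*g - 24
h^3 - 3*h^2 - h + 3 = (h - 3)*(h - 1)*(h + 1)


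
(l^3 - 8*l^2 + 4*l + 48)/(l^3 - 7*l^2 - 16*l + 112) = (l^2 - 4*l - 12)/(l^2 - 3*l - 28)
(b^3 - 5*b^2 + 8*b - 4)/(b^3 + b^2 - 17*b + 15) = (b^2 - 4*b + 4)/(b^2 + 2*b - 15)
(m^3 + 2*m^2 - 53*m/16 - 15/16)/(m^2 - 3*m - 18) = (m^2 - m - 5/16)/(m - 6)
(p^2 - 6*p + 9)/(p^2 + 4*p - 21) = (p - 3)/(p + 7)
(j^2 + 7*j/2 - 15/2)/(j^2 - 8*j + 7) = (2*j^2 + 7*j - 15)/(2*(j^2 - 8*j + 7))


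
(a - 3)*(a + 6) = a^2 + 3*a - 18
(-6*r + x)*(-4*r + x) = 24*r^2 - 10*r*x + x^2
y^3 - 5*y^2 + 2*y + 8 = (y - 4)*(y - 2)*(y + 1)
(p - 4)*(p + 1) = p^2 - 3*p - 4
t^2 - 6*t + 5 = (t - 5)*(t - 1)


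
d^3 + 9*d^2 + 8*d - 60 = (d - 2)*(d + 5)*(d + 6)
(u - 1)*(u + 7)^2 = u^3 + 13*u^2 + 35*u - 49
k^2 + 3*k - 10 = (k - 2)*(k + 5)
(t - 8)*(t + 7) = t^2 - t - 56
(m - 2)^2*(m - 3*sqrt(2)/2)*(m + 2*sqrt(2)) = m^4 - 4*m^3 + sqrt(2)*m^3/2 - 2*sqrt(2)*m^2 - 2*m^2 + 2*sqrt(2)*m + 24*m - 24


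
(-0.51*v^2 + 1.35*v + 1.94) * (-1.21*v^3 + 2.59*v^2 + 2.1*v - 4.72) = 0.6171*v^5 - 2.9544*v^4 + 0.0781000000000001*v^3 + 10.2668*v^2 - 2.298*v - 9.1568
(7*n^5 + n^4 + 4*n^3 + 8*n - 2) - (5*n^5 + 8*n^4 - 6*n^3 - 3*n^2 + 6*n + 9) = 2*n^5 - 7*n^4 + 10*n^3 + 3*n^2 + 2*n - 11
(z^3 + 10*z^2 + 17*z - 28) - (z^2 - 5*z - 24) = z^3 + 9*z^2 + 22*z - 4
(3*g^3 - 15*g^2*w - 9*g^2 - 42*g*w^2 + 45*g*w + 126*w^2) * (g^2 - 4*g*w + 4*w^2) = 3*g^5 - 27*g^4*w - 9*g^4 + 30*g^3*w^2 + 81*g^3*w + 108*g^2*w^3 - 90*g^2*w^2 - 168*g*w^4 - 324*g*w^3 + 504*w^4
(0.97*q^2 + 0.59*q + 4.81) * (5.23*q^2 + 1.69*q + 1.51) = 5.0731*q^4 + 4.725*q^3 + 27.6181*q^2 + 9.0198*q + 7.2631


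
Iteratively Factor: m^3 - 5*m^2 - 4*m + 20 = (m - 5)*(m^2 - 4) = (m - 5)*(m - 2)*(m + 2)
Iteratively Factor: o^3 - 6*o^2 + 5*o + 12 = (o + 1)*(o^2 - 7*o + 12) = (o - 4)*(o + 1)*(o - 3)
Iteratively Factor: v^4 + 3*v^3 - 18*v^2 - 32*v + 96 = (v - 3)*(v^3 + 6*v^2 - 32) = (v - 3)*(v + 4)*(v^2 + 2*v - 8) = (v - 3)*(v + 4)^2*(v - 2)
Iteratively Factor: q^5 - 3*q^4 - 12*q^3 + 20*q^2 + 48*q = (q + 2)*(q^4 - 5*q^3 - 2*q^2 + 24*q) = q*(q + 2)*(q^3 - 5*q^2 - 2*q + 24) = q*(q + 2)^2*(q^2 - 7*q + 12) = q*(q - 4)*(q + 2)^2*(q - 3)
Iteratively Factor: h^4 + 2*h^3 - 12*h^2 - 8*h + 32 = (h - 2)*(h^3 + 4*h^2 - 4*h - 16) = (h - 2)^2*(h^2 + 6*h + 8) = (h - 2)^2*(h + 4)*(h + 2)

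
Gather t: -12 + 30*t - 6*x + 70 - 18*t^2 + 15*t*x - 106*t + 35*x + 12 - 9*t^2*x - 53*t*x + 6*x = t^2*(-9*x - 18) + t*(-38*x - 76) + 35*x + 70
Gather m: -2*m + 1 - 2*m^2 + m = -2*m^2 - m + 1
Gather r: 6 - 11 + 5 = 0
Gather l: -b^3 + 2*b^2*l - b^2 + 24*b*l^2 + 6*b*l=-b^3 - b^2 + 24*b*l^2 + l*(2*b^2 + 6*b)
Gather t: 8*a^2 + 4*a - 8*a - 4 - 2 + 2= 8*a^2 - 4*a - 4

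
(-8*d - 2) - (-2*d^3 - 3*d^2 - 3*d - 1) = 2*d^3 + 3*d^2 - 5*d - 1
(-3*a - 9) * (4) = -12*a - 36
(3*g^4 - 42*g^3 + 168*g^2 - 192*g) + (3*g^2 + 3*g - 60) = 3*g^4 - 42*g^3 + 171*g^2 - 189*g - 60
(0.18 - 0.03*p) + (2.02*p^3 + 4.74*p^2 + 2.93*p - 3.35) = 2.02*p^3 + 4.74*p^2 + 2.9*p - 3.17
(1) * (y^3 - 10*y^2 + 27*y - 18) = y^3 - 10*y^2 + 27*y - 18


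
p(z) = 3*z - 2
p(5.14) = 13.42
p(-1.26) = -5.78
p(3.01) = 7.03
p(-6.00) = -20.00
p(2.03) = 4.09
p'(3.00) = 3.00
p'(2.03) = 3.00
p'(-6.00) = 3.00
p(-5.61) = -18.83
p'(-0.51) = 3.00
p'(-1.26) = 3.00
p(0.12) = -1.64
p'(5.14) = 3.00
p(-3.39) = -12.17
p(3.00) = 7.00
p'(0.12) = 3.00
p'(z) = 3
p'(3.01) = 3.00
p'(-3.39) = 3.00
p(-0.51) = -3.53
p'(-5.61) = 3.00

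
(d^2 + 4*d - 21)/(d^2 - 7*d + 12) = (d + 7)/(d - 4)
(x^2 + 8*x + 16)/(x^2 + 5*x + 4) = (x + 4)/(x + 1)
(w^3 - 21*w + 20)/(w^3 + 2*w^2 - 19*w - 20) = (w - 1)/(w + 1)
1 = 1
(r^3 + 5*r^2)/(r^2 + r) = r*(r + 5)/(r + 1)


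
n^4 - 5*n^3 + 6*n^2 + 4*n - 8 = (n - 2)^3*(n + 1)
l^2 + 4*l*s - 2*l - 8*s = (l - 2)*(l + 4*s)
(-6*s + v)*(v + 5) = -6*s*v - 30*s + v^2 + 5*v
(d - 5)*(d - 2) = d^2 - 7*d + 10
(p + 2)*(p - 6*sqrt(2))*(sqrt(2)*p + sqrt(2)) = sqrt(2)*p^3 - 12*p^2 + 3*sqrt(2)*p^2 - 36*p + 2*sqrt(2)*p - 24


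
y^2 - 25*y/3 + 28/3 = (y - 7)*(y - 4/3)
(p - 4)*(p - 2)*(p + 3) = p^3 - 3*p^2 - 10*p + 24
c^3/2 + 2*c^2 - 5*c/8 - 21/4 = (c/2 + 1)*(c - 3/2)*(c + 7/2)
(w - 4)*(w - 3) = w^2 - 7*w + 12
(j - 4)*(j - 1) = j^2 - 5*j + 4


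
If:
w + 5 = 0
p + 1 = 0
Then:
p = -1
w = -5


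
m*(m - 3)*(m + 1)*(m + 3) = m^4 + m^3 - 9*m^2 - 9*m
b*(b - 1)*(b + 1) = b^3 - b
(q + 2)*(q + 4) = q^2 + 6*q + 8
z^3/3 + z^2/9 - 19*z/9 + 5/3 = (z/3 + 1)*(z - 5/3)*(z - 1)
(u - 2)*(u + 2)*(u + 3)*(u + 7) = u^4 + 10*u^3 + 17*u^2 - 40*u - 84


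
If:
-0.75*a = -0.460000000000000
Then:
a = 0.61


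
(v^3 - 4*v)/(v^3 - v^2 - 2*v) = (v + 2)/(v + 1)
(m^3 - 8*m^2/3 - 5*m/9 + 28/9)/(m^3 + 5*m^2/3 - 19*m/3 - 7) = (m - 4/3)/(m + 3)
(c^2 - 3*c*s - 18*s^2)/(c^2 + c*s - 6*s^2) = (-c + 6*s)/(-c + 2*s)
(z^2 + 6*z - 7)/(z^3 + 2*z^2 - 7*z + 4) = (z + 7)/(z^2 + 3*z - 4)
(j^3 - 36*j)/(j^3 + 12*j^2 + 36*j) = (j - 6)/(j + 6)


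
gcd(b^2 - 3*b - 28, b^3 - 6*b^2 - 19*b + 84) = b^2 - 3*b - 28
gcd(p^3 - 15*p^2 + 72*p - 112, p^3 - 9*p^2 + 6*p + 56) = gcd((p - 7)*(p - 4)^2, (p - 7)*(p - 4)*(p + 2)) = p^2 - 11*p + 28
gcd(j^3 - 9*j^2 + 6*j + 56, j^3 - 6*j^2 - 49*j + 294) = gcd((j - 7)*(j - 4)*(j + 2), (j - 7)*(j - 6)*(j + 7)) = j - 7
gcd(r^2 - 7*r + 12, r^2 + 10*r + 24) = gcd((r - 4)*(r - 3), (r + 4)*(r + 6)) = 1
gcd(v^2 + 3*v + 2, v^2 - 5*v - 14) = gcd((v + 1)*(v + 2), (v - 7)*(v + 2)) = v + 2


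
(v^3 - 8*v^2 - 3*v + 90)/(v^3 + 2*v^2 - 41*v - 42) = (v^2 - 2*v - 15)/(v^2 + 8*v + 7)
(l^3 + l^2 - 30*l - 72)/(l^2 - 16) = (l^2 - 3*l - 18)/(l - 4)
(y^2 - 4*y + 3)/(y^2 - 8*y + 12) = (y^2 - 4*y + 3)/(y^2 - 8*y + 12)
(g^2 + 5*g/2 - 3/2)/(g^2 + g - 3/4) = 2*(g + 3)/(2*g + 3)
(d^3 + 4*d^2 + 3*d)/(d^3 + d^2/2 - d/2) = 2*(d + 3)/(2*d - 1)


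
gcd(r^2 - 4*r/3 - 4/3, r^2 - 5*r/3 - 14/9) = r + 2/3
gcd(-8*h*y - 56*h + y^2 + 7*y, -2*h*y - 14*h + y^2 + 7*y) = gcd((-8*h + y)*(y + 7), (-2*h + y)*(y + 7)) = y + 7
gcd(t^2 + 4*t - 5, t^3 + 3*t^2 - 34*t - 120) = t + 5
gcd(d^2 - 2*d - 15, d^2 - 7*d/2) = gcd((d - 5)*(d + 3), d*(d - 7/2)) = 1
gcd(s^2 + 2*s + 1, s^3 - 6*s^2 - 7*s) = s + 1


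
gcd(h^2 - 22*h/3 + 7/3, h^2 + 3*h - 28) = 1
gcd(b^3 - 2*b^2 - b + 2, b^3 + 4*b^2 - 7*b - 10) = b^2 - b - 2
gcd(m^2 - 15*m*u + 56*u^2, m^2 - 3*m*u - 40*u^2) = -m + 8*u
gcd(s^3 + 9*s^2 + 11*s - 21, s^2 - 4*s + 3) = s - 1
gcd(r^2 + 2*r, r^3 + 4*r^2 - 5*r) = r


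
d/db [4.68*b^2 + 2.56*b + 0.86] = 9.36*b + 2.56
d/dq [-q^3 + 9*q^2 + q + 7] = -3*q^2 + 18*q + 1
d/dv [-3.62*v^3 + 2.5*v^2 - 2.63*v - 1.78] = -10.86*v^2 + 5.0*v - 2.63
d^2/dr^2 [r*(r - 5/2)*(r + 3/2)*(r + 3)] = 12*r^2 + 12*r - 27/2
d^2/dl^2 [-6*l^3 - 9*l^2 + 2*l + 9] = -36*l - 18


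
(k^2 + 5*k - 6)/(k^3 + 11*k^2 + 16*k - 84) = (k - 1)/(k^2 + 5*k - 14)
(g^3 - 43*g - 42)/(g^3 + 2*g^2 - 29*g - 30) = (g - 7)/(g - 5)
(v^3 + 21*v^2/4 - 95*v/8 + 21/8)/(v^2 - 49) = (8*v^2 - 14*v + 3)/(8*(v - 7))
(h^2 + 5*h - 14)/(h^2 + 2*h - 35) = (h - 2)/(h - 5)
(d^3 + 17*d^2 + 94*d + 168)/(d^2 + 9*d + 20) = (d^2 + 13*d + 42)/(d + 5)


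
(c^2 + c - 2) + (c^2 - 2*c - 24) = 2*c^2 - c - 26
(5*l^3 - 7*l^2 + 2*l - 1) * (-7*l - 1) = -35*l^4 + 44*l^3 - 7*l^2 + 5*l + 1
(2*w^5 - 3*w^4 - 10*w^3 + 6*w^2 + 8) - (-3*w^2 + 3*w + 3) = 2*w^5 - 3*w^4 - 10*w^3 + 9*w^2 - 3*w + 5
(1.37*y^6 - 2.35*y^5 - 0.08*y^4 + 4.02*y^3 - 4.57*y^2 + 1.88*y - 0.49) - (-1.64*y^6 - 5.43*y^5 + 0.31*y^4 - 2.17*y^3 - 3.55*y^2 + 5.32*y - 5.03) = 3.01*y^6 + 3.08*y^5 - 0.39*y^4 + 6.19*y^3 - 1.02*y^2 - 3.44*y + 4.54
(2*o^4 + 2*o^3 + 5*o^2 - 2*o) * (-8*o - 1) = -16*o^5 - 18*o^4 - 42*o^3 + 11*o^2 + 2*o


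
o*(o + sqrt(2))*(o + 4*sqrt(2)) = o^3 + 5*sqrt(2)*o^2 + 8*o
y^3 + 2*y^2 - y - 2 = (y - 1)*(y + 1)*(y + 2)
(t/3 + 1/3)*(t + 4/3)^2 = t^3/3 + 11*t^2/9 + 40*t/27 + 16/27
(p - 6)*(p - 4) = p^2 - 10*p + 24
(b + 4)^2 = b^2 + 8*b + 16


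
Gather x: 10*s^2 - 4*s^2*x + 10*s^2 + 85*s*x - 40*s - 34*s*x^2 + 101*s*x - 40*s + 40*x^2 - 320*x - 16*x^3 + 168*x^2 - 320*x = 20*s^2 - 80*s - 16*x^3 + x^2*(208 - 34*s) + x*(-4*s^2 + 186*s - 640)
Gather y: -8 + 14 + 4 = 10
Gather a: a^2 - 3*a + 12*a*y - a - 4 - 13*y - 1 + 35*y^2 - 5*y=a^2 + a*(12*y - 4) + 35*y^2 - 18*y - 5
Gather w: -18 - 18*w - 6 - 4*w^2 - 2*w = -4*w^2 - 20*w - 24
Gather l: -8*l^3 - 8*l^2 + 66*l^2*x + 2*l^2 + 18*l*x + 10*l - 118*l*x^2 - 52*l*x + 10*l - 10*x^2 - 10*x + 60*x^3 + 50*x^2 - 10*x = -8*l^3 + l^2*(66*x - 6) + l*(-118*x^2 - 34*x + 20) + 60*x^3 + 40*x^2 - 20*x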